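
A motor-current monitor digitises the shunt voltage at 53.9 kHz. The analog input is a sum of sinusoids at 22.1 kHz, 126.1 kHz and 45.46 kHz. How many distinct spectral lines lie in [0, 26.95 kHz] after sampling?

fs/2 = 26.95 kHz.
22.1 kHz ≤ fs/2 = 26.95 kHz, passes unchanged.
126.1 kHz mod fs = 18.3 kHz.
18.3 kHz ≤ fs/2 = 26.95 kHz, appears at 18.3 kHz.
45.46 kHz > fs/2 = 26.95 kHz, folds to fs − 45.46 kHz = 8.44 kHz.
Distinct values: {8.44 kHz, 18.3 kHz, 22.1 kHz} → 3.

3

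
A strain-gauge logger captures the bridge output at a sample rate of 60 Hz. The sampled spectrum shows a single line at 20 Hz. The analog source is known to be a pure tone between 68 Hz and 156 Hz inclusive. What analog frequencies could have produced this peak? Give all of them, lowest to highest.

80 Hz, 100 Hz, 140 Hz

Frequencies that alias to 20 Hz are k·fs ± 20 Hz for integer k ≥ 0.
k=0: 20 Hz.
k=1: 40 Hz, 80 Hz.
k=2: 100 Hz, 140 Hz.
k=3: 160 Hz, 200 Hz.
Within [68 Hz, 156 Hz]: 80 Hz, 100 Hz, 140 Hz.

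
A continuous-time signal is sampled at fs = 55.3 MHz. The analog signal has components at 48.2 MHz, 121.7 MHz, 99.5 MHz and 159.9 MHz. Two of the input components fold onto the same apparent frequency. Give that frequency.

11.1 MHz

fs/2 = 27.65 MHz.
48.2 MHz > fs/2 = 27.65 MHz, folds to fs − 48.2 MHz = 7.1 MHz.
121.7 MHz mod fs = 11.1 MHz.
11.1 MHz ≤ fs/2 = 27.65 MHz, appears at 11.1 MHz.
99.5 MHz mod fs = 44.2 MHz.
44.2 MHz > fs/2 = 27.65 MHz, folds to fs − 44.2 MHz = 11.1 MHz.
159.9 MHz mod fs = 49.3 MHz.
49.3 MHz > fs/2 = 27.65 MHz, folds to fs − 49.3 MHz = 6 MHz.
99.5 MHz and 121.7 MHz both map to 11.1 MHz.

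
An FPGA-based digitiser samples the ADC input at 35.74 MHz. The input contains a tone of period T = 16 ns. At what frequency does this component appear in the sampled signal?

T = 16 ns → f = 1/T = 62.5 MHz.
62.5 MHz mod fs = 26.76 MHz.
26.76 MHz > fs/2 = 17.87 MHz, folds to fs − 26.76 MHz = 8.98 MHz.

8.98 MHz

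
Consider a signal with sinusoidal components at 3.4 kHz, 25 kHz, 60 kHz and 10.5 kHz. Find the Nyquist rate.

Highest-frequency component: 60 kHz.
Nyquist rate = 2 × 60 kHz = 120 kHz.

120 kHz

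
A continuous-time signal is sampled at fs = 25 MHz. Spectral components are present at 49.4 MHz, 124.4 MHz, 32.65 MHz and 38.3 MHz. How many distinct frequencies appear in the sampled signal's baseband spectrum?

3

fs/2 = 12.5 MHz.
49.4 MHz mod fs = 24.4 MHz.
24.4 MHz > fs/2 = 12.5 MHz, folds to fs − 24.4 MHz = 0.6 MHz.
124.4 MHz mod fs = 24.4 MHz.
24.4 MHz > fs/2 = 12.5 MHz, folds to fs − 24.4 MHz = 0.6 MHz.
32.65 MHz mod fs = 7.65 MHz.
7.65 MHz ≤ fs/2 = 12.5 MHz, appears at 7.65 MHz.
38.3 MHz mod fs = 13.3 MHz.
13.3 MHz > fs/2 = 12.5 MHz, folds to fs − 13.3 MHz = 11.7 MHz.
Distinct values: {0.6 MHz, 7.65 MHz, 11.7 MHz} → 3.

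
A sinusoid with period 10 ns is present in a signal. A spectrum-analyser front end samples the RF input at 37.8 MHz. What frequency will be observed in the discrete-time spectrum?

T = 10 ns → f = 1/T = 100 MHz.
100 MHz mod fs = 24.4 MHz.
24.4 MHz > fs/2 = 18.9 MHz, folds to fs − 24.4 MHz = 13.4 MHz.

13.4 MHz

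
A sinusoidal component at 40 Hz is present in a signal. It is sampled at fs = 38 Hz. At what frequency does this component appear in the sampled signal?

40 Hz mod fs = 2 Hz.
2 Hz ≤ fs/2 = 19 Hz, appears at 2 Hz.

2 Hz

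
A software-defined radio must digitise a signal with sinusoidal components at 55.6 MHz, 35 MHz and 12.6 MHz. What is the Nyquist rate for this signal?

Highest-frequency component: 55.6 MHz.
Nyquist rate = 2 × 55.6 MHz = 111.2 MHz.

111.2 MHz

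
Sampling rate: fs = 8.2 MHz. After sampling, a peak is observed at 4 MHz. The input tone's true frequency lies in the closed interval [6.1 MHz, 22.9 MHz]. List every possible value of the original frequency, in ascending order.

Frequencies that alias to 4 MHz are k·fs ± 4 MHz for integer k ≥ 0.
k=0: 4 MHz.
k=1: 4.2 MHz, 12.2 MHz.
k=2: 12.4 MHz, 20.4 MHz.
k=3: 20.6 MHz, 28.6 MHz.
k=4: 28.8 MHz, 36.8 MHz.
Within [6.1 MHz, 22.9 MHz]: 12.2 MHz, 12.4 MHz, 20.4 MHz, 20.6 MHz.

12.2 MHz, 12.4 MHz, 20.4 MHz, 20.6 MHz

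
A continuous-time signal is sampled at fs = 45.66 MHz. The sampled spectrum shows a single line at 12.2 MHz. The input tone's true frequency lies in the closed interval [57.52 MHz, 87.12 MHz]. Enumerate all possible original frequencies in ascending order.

Frequencies that alias to 12.2 MHz are k·fs ± 12.2 MHz for integer k ≥ 0.
k=0: 12.2 MHz.
k=1: 33.46 MHz, 57.86 MHz.
k=2: 79.12 MHz, 103.52 MHz.
k=3: 124.78 MHz, 149.18 MHz.
Within [57.52 MHz, 87.12 MHz]: 57.86 MHz, 79.12 MHz.

57.86 MHz, 79.12 MHz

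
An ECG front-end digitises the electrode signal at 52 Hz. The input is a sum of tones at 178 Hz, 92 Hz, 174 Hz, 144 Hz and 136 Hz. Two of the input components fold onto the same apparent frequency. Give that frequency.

12 Hz

fs/2 = 26 Hz.
178 Hz mod fs = 22 Hz.
22 Hz ≤ fs/2 = 26 Hz, appears at 22 Hz.
92 Hz mod fs = 40 Hz.
40 Hz > fs/2 = 26 Hz, folds to fs − 40 Hz = 12 Hz.
174 Hz mod fs = 18 Hz.
18 Hz ≤ fs/2 = 26 Hz, appears at 18 Hz.
144 Hz mod fs = 40 Hz.
40 Hz > fs/2 = 26 Hz, folds to fs − 40 Hz = 12 Hz.
136 Hz mod fs = 32 Hz.
32 Hz > fs/2 = 26 Hz, folds to fs − 32 Hz = 20 Hz.
92 Hz and 144 Hz both map to 12 Hz.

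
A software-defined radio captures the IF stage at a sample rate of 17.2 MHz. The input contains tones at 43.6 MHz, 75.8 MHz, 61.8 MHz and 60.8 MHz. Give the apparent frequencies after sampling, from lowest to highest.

fs/2 = 8.6 MHz.
43.6 MHz mod fs = 9.2 MHz.
9.2 MHz > fs/2 = 8.6 MHz, folds to fs − 9.2 MHz = 8 MHz.
75.8 MHz mod fs = 7 MHz.
7 MHz ≤ fs/2 = 8.6 MHz, appears at 7 MHz.
61.8 MHz mod fs = 10.2 MHz.
10.2 MHz > fs/2 = 8.6 MHz, folds to fs − 10.2 MHz = 7 MHz.
60.8 MHz mod fs = 9.2 MHz.
9.2 MHz > fs/2 = 8.6 MHz, folds to fs − 9.2 MHz = 8 MHz.
Distinct values: {7 MHz, 8 MHz}.

7 MHz, 8 MHz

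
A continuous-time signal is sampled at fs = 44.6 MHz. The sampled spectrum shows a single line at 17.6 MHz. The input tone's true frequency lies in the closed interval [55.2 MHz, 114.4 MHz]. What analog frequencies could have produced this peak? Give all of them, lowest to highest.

62.2 MHz, 71.6 MHz, 106.8 MHz

Frequencies that alias to 17.6 MHz are k·fs ± 17.6 MHz for integer k ≥ 0.
k=0: 17.6 MHz.
k=1: 27 MHz, 62.2 MHz.
k=2: 71.6 MHz, 106.8 MHz.
k=3: 116.2 MHz, 151.4 MHz.
Within [55.2 MHz, 114.4 MHz]: 62.2 MHz, 71.6 MHz, 106.8 MHz.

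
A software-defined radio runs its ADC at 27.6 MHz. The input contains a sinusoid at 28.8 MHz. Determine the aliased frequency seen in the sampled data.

28.8 MHz mod fs = 1.2 MHz.
1.2 MHz ≤ fs/2 = 13.8 MHz, appears at 1.2 MHz.

1.2 MHz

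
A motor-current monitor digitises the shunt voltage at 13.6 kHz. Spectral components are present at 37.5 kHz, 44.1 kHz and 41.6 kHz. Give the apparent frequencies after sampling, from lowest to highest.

0.8 kHz, 3.3 kHz

fs/2 = 6.8 kHz.
37.5 kHz mod fs = 10.3 kHz.
10.3 kHz > fs/2 = 6.8 kHz, folds to fs − 10.3 kHz = 3.3 kHz.
44.1 kHz mod fs = 3.3 kHz.
3.3 kHz ≤ fs/2 = 6.8 kHz, appears at 3.3 kHz.
41.6 kHz mod fs = 0.8 kHz.
0.8 kHz ≤ fs/2 = 6.8 kHz, appears at 0.8 kHz.
Distinct values: {0.8 kHz, 3.3 kHz}.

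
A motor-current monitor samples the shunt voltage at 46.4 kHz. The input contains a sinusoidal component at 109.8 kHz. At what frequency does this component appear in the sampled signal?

17 kHz

109.8 kHz mod fs = 17 kHz.
17 kHz ≤ fs/2 = 23.2 kHz, appears at 17 kHz.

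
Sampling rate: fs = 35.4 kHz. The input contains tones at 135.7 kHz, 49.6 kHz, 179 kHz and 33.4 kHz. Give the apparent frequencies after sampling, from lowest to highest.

fs/2 = 17.7 kHz.
135.7 kHz mod fs = 29.5 kHz.
29.5 kHz > fs/2 = 17.7 kHz, folds to fs − 29.5 kHz = 5.9 kHz.
49.6 kHz mod fs = 14.2 kHz.
14.2 kHz ≤ fs/2 = 17.7 kHz, appears at 14.2 kHz.
179 kHz mod fs = 2 kHz.
2 kHz ≤ fs/2 = 17.7 kHz, appears at 2 kHz.
33.4 kHz > fs/2 = 17.7 kHz, folds to fs − 33.4 kHz = 2 kHz.
Distinct values: {2 kHz, 5.9 kHz, 14.2 kHz}.

2 kHz, 5.9 kHz, 14.2 kHz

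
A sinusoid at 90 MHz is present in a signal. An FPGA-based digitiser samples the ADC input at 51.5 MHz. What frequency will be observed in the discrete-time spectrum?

13 MHz

90 MHz mod fs = 38.5 MHz.
38.5 MHz > fs/2 = 25.75 MHz, folds to fs − 38.5 MHz = 13 MHz.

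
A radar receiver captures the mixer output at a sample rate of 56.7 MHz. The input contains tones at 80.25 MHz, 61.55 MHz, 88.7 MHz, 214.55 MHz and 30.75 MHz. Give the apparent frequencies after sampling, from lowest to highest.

fs/2 = 28.35 MHz.
80.25 MHz mod fs = 23.55 MHz.
23.55 MHz ≤ fs/2 = 28.35 MHz, appears at 23.55 MHz.
61.55 MHz mod fs = 4.85 MHz.
4.85 MHz ≤ fs/2 = 28.35 MHz, appears at 4.85 MHz.
88.7 MHz mod fs = 32 MHz.
32 MHz > fs/2 = 28.35 MHz, folds to fs − 32 MHz = 24.7 MHz.
214.55 MHz mod fs = 44.45 MHz.
44.45 MHz > fs/2 = 28.35 MHz, folds to fs − 44.45 MHz = 12.25 MHz.
30.75 MHz > fs/2 = 28.35 MHz, folds to fs − 30.75 MHz = 25.95 MHz.
Distinct values: {4.85 MHz, 12.25 MHz, 23.55 MHz, 24.7 MHz, 25.95 MHz}.

4.85 MHz, 12.25 MHz, 23.55 MHz, 24.7 MHz, 25.95 MHz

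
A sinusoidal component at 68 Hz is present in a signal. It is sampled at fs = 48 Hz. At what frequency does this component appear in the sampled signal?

20 Hz

68 Hz mod fs = 20 Hz.
20 Hz ≤ fs/2 = 24 Hz, appears at 20 Hz.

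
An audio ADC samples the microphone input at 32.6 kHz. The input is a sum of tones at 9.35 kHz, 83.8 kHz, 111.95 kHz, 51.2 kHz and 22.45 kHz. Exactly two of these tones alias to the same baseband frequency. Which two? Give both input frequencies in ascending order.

fs/2 = 16.3 kHz.
9.35 kHz ≤ fs/2 = 16.3 kHz, passes unchanged.
83.8 kHz mod fs = 18.6 kHz.
18.6 kHz > fs/2 = 16.3 kHz, folds to fs − 18.6 kHz = 14 kHz.
111.95 kHz mod fs = 14.15 kHz.
14.15 kHz ≤ fs/2 = 16.3 kHz, appears at 14.15 kHz.
51.2 kHz mod fs = 18.6 kHz.
18.6 kHz > fs/2 = 16.3 kHz, folds to fs − 18.6 kHz = 14 kHz.
22.45 kHz > fs/2 = 16.3 kHz, folds to fs − 22.45 kHz = 10.15 kHz.
51.2 kHz and 83.8 kHz both map to 14 kHz.

51.2 kHz, 83.8 kHz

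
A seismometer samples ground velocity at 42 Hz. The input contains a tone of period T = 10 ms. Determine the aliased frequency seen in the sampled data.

T = 10 ms → f = 1/T = 100 Hz.
100 Hz mod fs = 16 Hz.
16 Hz ≤ fs/2 = 21 Hz, appears at 16 Hz.

16 Hz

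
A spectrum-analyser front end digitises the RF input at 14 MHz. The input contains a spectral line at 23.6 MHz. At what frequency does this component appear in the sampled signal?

23.6 MHz mod fs = 9.6 MHz.
9.6 MHz > fs/2 = 7 MHz, folds to fs − 9.6 MHz = 4.4 MHz.

4.4 MHz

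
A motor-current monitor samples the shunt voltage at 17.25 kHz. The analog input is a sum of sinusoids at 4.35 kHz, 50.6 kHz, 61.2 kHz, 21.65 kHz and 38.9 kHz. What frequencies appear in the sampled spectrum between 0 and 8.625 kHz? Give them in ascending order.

1.15 kHz, 4.35 kHz, 4.4 kHz, 7.8 kHz

fs/2 = 8.625 kHz.
4.35 kHz ≤ fs/2 = 8.625 kHz, passes unchanged.
50.6 kHz mod fs = 16.1 kHz.
16.1 kHz > fs/2 = 8.625 kHz, folds to fs − 16.1 kHz = 1.15 kHz.
61.2 kHz mod fs = 9.45 kHz.
9.45 kHz > fs/2 = 8.625 kHz, folds to fs − 9.45 kHz = 7.8 kHz.
21.65 kHz mod fs = 4.4 kHz.
4.4 kHz ≤ fs/2 = 8.625 kHz, appears at 4.4 kHz.
38.9 kHz mod fs = 4.4 kHz.
4.4 kHz ≤ fs/2 = 8.625 kHz, appears at 4.4 kHz.
Distinct values: {1.15 kHz, 4.35 kHz, 4.4 kHz, 7.8 kHz}.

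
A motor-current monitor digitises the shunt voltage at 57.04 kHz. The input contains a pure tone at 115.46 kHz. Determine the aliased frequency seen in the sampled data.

1.38 kHz

115.46 kHz mod fs = 1.38 kHz.
1.38 kHz ≤ fs/2 = 28.52 kHz, appears at 1.38 kHz.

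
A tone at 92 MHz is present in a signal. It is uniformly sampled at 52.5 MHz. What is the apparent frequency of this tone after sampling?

13 MHz

92 MHz mod fs = 39.5 MHz.
39.5 MHz > fs/2 = 26.25 MHz, folds to fs − 39.5 MHz = 13 MHz.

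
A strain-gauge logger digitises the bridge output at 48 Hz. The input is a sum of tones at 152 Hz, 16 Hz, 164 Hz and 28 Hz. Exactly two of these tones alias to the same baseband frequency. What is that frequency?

20 Hz

fs/2 = 24 Hz.
152 Hz mod fs = 8 Hz.
8 Hz ≤ fs/2 = 24 Hz, appears at 8 Hz.
16 Hz ≤ fs/2 = 24 Hz, passes unchanged.
164 Hz mod fs = 20 Hz.
20 Hz ≤ fs/2 = 24 Hz, appears at 20 Hz.
28 Hz > fs/2 = 24 Hz, folds to fs − 28 Hz = 20 Hz.
28 Hz and 164 Hz both map to 20 Hz.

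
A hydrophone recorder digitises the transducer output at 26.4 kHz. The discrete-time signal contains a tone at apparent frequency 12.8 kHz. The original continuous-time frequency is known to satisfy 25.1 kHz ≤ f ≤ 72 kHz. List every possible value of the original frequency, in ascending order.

39.2 kHz, 40 kHz, 65.6 kHz, 66.4 kHz

Frequencies that alias to 12.8 kHz are k·fs ± 12.8 kHz for integer k ≥ 0.
k=0: 12.8 kHz.
k=1: 13.6 kHz, 39.2 kHz.
k=2: 40 kHz, 65.6 kHz.
k=3: 66.4 kHz, 92 kHz.
k=4: 92.8 kHz, 118.4 kHz.
Within [25.1 kHz, 72 kHz]: 39.2 kHz, 40 kHz, 65.6 kHz, 66.4 kHz.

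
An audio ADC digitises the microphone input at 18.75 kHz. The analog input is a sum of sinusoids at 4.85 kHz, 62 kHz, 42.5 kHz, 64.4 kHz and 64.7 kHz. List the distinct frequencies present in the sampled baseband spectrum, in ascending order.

4.85 kHz, 5 kHz, 5.75 kHz, 8.15 kHz, 8.45 kHz

fs/2 = 9.375 kHz.
4.85 kHz ≤ fs/2 = 9.375 kHz, passes unchanged.
62 kHz mod fs = 5.75 kHz.
5.75 kHz ≤ fs/2 = 9.375 kHz, appears at 5.75 kHz.
42.5 kHz mod fs = 5 kHz.
5 kHz ≤ fs/2 = 9.375 kHz, appears at 5 kHz.
64.4 kHz mod fs = 8.15 kHz.
8.15 kHz ≤ fs/2 = 9.375 kHz, appears at 8.15 kHz.
64.7 kHz mod fs = 8.45 kHz.
8.45 kHz ≤ fs/2 = 9.375 kHz, appears at 8.45 kHz.
Distinct values: {4.85 kHz, 5 kHz, 5.75 kHz, 8.15 kHz, 8.45 kHz}.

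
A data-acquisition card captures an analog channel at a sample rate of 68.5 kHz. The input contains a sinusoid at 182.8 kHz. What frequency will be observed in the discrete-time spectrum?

182.8 kHz mod fs = 45.8 kHz.
45.8 kHz > fs/2 = 34.25 kHz, folds to fs − 45.8 kHz = 22.7 kHz.

22.7 kHz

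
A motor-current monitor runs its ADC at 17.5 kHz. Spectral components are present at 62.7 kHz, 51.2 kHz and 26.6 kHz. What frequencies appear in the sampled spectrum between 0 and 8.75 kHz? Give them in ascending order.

fs/2 = 8.75 kHz.
62.7 kHz mod fs = 10.2 kHz.
10.2 kHz > fs/2 = 8.75 kHz, folds to fs − 10.2 kHz = 7.3 kHz.
51.2 kHz mod fs = 16.2 kHz.
16.2 kHz > fs/2 = 8.75 kHz, folds to fs − 16.2 kHz = 1.3 kHz.
26.6 kHz mod fs = 9.1 kHz.
9.1 kHz > fs/2 = 8.75 kHz, folds to fs − 9.1 kHz = 8.4 kHz.
Distinct values: {1.3 kHz, 7.3 kHz, 8.4 kHz}.

1.3 kHz, 7.3 kHz, 8.4 kHz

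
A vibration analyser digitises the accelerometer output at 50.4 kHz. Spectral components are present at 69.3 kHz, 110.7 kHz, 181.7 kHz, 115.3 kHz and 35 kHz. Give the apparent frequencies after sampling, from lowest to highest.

9.9 kHz, 14.5 kHz, 15.4 kHz, 18.9 kHz, 19.9 kHz

fs/2 = 25.2 kHz.
69.3 kHz mod fs = 18.9 kHz.
18.9 kHz ≤ fs/2 = 25.2 kHz, appears at 18.9 kHz.
110.7 kHz mod fs = 9.9 kHz.
9.9 kHz ≤ fs/2 = 25.2 kHz, appears at 9.9 kHz.
181.7 kHz mod fs = 30.5 kHz.
30.5 kHz > fs/2 = 25.2 kHz, folds to fs − 30.5 kHz = 19.9 kHz.
115.3 kHz mod fs = 14.5 kHz.
14.5 kHz ≤ fs/2 = 25.2 kHz, appears at 14.5 kHz.
35 kHz > fs/2 = 25.2 kHz, folds to fs − 35 kHz = 15.4 kHz.
Distinct values: {9.9 kHz, 14.5 kHz, 15.4 kHz, 18.9 kHz, 19.9 kHz}.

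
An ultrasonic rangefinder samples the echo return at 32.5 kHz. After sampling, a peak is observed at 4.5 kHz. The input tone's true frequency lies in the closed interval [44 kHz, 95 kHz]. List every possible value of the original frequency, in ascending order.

60.5 kHz, 69.5 kHz, 93 kHz

Frequencies that alias to 4.5 kHz are k·fs ± 4.5 kHz for integer k ≥ 0.
k=0: 4.5 kHz.
k=1: 28 kHz, 37 kHz.
k=2: 60.5 kHz, 69.5 kHz.
k=3: 93 kHz, 102 kHz.
k=4: 125.5 kHz, 134.5 kHz.
Within [44 kHz, 95 kHz]: 60.5 kHz, 69.5 kHz, 93 kHz.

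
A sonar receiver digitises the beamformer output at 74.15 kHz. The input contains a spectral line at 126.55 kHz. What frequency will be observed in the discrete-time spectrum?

126.55 kHz mod fs = 52.4 kHz.
52.4 kHz > fs/2 = 37.075 kHz, folds to fs − 52.4 kHz = 21.75 kHz.

21.75 kHz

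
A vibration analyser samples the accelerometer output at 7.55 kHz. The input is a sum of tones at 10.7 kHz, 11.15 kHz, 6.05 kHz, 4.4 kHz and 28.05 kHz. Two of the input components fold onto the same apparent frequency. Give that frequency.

fs/2 = 3.775 kHz.
10.7 kHz mod fs = 3.15 kHz.
3.15 kHz ≤ fs/2 = 3.775 kHz, appears at 3.15 kHz.
11.15 kHz mod fs = 3.6 kHz.
3.6 kHz ≤ fs/2 = 3.775 kHz, appears at 3.6 kHz.
6.05 kHz > fs/2 = 3.775 kHz, folds to fs − 6.05 kHz = 1.5 kHz.
4.4 kHz > fs/2 = 3.775 kHz, folds to fs − 4.4 kHz = 3.15 kHz.
28.05 kHz mod fs = 5.4 kHz.
5.4 kHz > fs/2 = 3.775 kHz, folds to fs − 5.4 kHz = 2.15 kHz.
4.4 kHz and 10.7 kHz both map to 3.15 kHz.

3.15 kHz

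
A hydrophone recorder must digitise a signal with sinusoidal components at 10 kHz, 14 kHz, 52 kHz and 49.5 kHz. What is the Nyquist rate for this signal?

104 kHz

Highest-frequency component: 52 kHz.
Nyquist rate = 2 × 52 kHz = 104 kHz.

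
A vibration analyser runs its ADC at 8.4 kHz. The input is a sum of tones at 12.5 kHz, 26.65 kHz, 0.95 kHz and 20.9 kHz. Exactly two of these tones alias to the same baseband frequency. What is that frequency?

fs/2 = 4.2 kHz.
12.5 kHz mod fs = 4.1 kHz.
4.1 kHz ≤ fs/2 = 4.2 kHz, appears at 4.1 kHz.
26.65 kHz mod fs = 1.45 kHz.
1.45 kHz ≤ fs/2 = 4.2 kHz, appears at 1.45 kHz.
0.95 kHz ≤ fs/2 = 4.2 kHz, passes unchanged.
20.9 kHz mod fs = 4.1 kHz.
4.1 kHz ≤ fs/2 = 4.2 kHz, appears at 4.1 kHz.
12.5 kHz and 20.9 kHz both map to 4.1 kHz.

4.1 kHz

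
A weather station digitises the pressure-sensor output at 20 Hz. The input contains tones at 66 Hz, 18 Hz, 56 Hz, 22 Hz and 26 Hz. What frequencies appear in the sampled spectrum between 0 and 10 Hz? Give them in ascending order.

fs/2 = 10 Hz.
66 Hz mod fs = 6 Hz.
6 Hz ≤ fs/2 = 10 Hz, appears at 6 Hz.
18 Hz > fs/2 = 10 Hz, folds to fs − 18 Hz = 2 Hz.
56 Hz mod fs = 16 Hz.
16 Hz > fs/2 = 10 Hz, folds to fs − 16 Hz = 4 Hz.
22 Hz mod fs = 2 Hz.
2 Hz ≤ fs/2 = 10 Hz, appears at 2 Hz.
26 Hz mod fs = 6 Hz.
6 Hz ≤ fs/2 = 10 Hz, appears at 6 Hz.
Distinct values: {2 Hz, 4 Hz, 6 Hz}.

2 Hz, 4 Hz, 6 Hz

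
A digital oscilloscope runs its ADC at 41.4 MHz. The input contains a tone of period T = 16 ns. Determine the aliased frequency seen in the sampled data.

T = 16 ns → f = 1/T = 62.5 MHz.
62.5 MHz mod fs = 21.1 MHz.
21.1 MHz > fs/2 = 20.7 MHz, folds to fs − 21.1 MHz = 20.3 MHz.

20.3 MHz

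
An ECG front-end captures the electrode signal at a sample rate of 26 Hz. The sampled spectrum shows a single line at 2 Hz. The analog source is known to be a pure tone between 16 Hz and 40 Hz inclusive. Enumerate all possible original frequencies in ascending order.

Frequencies that alias to 2 Hz are k·fs ± 2 Hz for integer k ≥ 0.
k=0: 2 Hz.
k=1: 24 Hz, 28 Hz.
k=2: 50 Hz, 54 Hz.
Within [16 Hz, 40 Hz]: 24 Hz, 28 Hz.

24 Hz, 28 Hz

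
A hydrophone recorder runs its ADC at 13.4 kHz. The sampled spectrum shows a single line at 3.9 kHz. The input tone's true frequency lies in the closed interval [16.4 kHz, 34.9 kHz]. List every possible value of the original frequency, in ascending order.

17.3 kHz, 22.9 kHz, 30.7 kHz

Frequencies that alias to 3.9 kHz are k·fs ± 3.9 kHz for integer k ≥ 0.
k=0: 3.9 kHz.
k=1: 9.5 kHz, 17.3 kHz.
k=2: 22.9 kHz, 30.7 kHz.
k=3: 36.3 kHz, 44.1 kHz.
Within [16.4 kHz, 34.9 kHz]: 17.3 kHz, 22.9 kHz, 30.7 kHz.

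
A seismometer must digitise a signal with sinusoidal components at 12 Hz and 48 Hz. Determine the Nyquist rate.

96 Hz

Highest-frequency component: 48 Hz.
Nyquist rate = 2 × 48 Hz = 96 Hz.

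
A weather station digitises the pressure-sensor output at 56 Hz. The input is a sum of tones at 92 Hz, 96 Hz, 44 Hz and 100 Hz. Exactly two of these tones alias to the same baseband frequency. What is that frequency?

fs/2 = 28 Hz.
92 Hz mod fs = 36 Hz.
36 Hz > fs/2 = 28 Hz, folds to fs − 36 Hz = 20 Hz.
96 Hz mod fs = 40 Hz.
40 Hz > fs/2 = 28 Hz, folds to fs − 40 Hz = 16 Hz.
44 Hz > fs/2 = 28 Hz, folds to fs − 44 Hz = 12 Hz.
100 Hz mod fs = 44 Hz.
44 Hz > fs/2 = 28 Hz, folds to fs − 44 Hz = 12 Hz.
44 Hz and 100 Hz both map to 12 Hz.

12 Hz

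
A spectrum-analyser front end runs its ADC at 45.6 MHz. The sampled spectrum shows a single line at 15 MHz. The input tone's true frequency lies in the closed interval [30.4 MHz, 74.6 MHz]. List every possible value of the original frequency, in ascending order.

Frequencies that alias to 15 MHz are k·fs ± 15 MHz for integer k ≥ 0.
k=0: 15 MHz.
k=1: 30.6 MHz, 60.6 MHz.
k=2: 76.2 MHz, 106.2 MHz.
Within [30.4 MHz, 74.6 MHz]: 30.6 MHz, 60.6 MHz.

30.6 MHz, 60.6 MHz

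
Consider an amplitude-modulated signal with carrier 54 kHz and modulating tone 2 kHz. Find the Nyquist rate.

AM sidebands sit at fc ± fm = 52 kHz and 56 kHz.
Highest-frequency component: 56 kHz.
Nyquist rate = 2 × 56 kHz = 112 kHz.

112 kHz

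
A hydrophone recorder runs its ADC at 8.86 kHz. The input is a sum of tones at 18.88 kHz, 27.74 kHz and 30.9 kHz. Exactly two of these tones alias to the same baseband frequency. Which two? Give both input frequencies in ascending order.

18.88 kHz, 27.74 kHz

fs/2 = 4.43 kHz.
18.88 kHz mod fs = 1.16 kHz.
1.16 kHz ≤ fs/2 = 4.43 kHz, appears at 1.16 kHz.
27.74 kHz mod fs = 1.16 kHz.
1.16 kHz ≤ fs/2 = 4.43 kHz, appears at 1.16 kHz.
30.9 kHz mod fs = 4.32 kHz.
4.32 kHz ≤ fs/2 = 4.43 kHz, appears at 4.32 kHz.
18.88 kHz and 27.74 kHz both map to 1.16 kHz.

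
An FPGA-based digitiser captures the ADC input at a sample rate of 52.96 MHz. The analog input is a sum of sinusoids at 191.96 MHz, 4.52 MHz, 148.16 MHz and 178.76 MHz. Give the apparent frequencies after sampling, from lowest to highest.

4.52 MHz, 10.72 MHz, 19.88 MHz

fs/2 = 26.48 MHz.
191.96 MHz mod fs = 33.08 MHz.
33.08 MHz > fs/2 = 26.48 MHz, folds to fs − 33.08 MHz = 19.88 MHz.
4.52 MHz ≤ fs/2 = 26.48 MHz, passes unchanged.
148.16 MHz mod fs = 42.24 MHz.
42.24 MHz > fs/2 = 26.48 MHz, folds to fs − 42.24 MHz = 10.72 MHz.
178.76 MHz mod fs = 19.88 MHz.
19.88 MHz ≤ fs/2 = 26.48 MHz, appears at 19.88 MHz.
Distinct values: {4.52 MHz, 10.72 MHz, 19.88 MHz}.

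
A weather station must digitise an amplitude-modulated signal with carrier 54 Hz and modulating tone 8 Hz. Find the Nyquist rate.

124 Hz

AM sidebands sit at fc ± fm = 46 Hz and 62 Hz.
Highest-frequency component: 62 Hz.
Nyquist rate = 2 × 62 Hz = 124 Hz.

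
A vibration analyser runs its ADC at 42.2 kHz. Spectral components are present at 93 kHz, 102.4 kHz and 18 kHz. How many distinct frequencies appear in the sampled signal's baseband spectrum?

fs/2 = 21.1 kHz.
93 kHz mod fs = 8.6 kHz.
8.6 kHz ≤ fs/2 = 21.1 kHz, appears at 8.6 kHz.
102.4 kHz mod fs = 18 kHz.
18 kHz ≤ fs/2 = 21.1 kHz, appears at 18 kHz.
18 kHz ≤ fs/2 = 21.1 kHz, passes unchanged.
Distinct values: {8.6 kHz, 18 kHz} → 2.

2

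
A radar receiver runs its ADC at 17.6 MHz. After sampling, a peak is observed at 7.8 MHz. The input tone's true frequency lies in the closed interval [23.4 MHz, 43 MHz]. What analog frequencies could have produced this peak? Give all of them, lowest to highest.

Frequencies that alias to 7.8 MHz are k·fs ± 7.8 MHz for integer k ≥ 0.
k=0: 7.8 MHz.
k=1: 9.8 MHz, 25.4 MHz.
k=2: 27.4 MHz, 43 MHz.
k=3: 45 MHz, 60.6 MHz.
Within [23.4 MHz, 43 MHz]: 25.4 MHz, 27.4 MHz, 43 MHz.

25.4 MHz, 27.4 MHz, 43 MHz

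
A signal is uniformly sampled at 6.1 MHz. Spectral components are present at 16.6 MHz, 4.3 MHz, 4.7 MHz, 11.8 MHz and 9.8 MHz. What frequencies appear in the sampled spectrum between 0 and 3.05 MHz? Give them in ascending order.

fs/2 = 3.05 MHz.
16.6 MHz mod fs = 4.4 MHz.
4.4 MHz > fs/2 = 3.05 MHz, folds to fs − 4.4 MHz = 1.7 MHz.
4.3 MHz > fs/2 = 3.05 MHz, folds to fs − 4.3 MHz = 1.8 MHz.
4.7 MHz > fs/2 = 3.05 MHz, folds to fs − 4.7 MHz = 1.4 MHz.
11.8 MHz mod fs = 5.7 MHz.
5.7 MHz > fs/2 = 3.05 MHz, folds to fs − 5.7 MHz = 0.4 MHz.
9.8 MHz mod fs = 3.7 MHz.
3.7 MHz > fs/2 = 3.05 MHz, folds to fs − 3.7 MHz = 2.4 MHz.
Distinct values: {0.4 MHz, 1.4 MHz, 1.7 MHz, 1.8 MHz, 2.4 MHz}.

0.4 MHz, 1.4 MHz, 1.7 MHz, 1.8 MHz, 2.4 MHz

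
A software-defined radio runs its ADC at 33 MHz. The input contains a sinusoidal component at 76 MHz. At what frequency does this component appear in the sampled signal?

10 MHz

76 MHz mod fs = 10 MHz.
10 MHz ≤ fs/2 = 16.5 MHz, appears at 10 MHz.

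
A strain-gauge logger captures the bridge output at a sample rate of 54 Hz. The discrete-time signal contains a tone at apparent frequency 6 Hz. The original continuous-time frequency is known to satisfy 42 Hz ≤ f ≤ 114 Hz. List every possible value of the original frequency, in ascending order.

48 Hz, 60 Hz, 102 Hz, 114 Hz

Frequencies that alias to 6 Hz are k·fs ± 6 Hz for integer k ≥ 0.
k=0: 6 Hz.
k=1: 48 Hz, 60 Hz.
k=2: 102 Hz, 114 Hz.
k=3: 156 Hz, 168 Hz.
Within [42 Hz, 114 Hz]: 48 Hz, 60 Hz, 102 Hz, 114 Hz.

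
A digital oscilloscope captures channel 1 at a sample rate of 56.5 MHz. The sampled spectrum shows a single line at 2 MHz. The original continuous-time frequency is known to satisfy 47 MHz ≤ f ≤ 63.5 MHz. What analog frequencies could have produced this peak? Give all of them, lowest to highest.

Frequencies that alias to 2 MHz are k·fs ± 2 MHz for integer k ≥ 0.
k=0: 2 MHz.
k=1: 54.5 MHz, 58.5 MHz.
k=2: 111 MHz, 115 MHz.
Within [47 MHz, 63.5 MHz]: 54.5 MHz, 58.5 MHz.

54.5 MHz, 58.5 MHz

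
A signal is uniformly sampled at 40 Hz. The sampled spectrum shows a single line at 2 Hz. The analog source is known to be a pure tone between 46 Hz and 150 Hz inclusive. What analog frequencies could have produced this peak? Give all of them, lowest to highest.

78 Hz, 82 Hz, 118 Hz, 122 Hz

Frequencies that alias to 2 Hz are k·fs ± 2 Hz for integer k ≥ 0.
k=0: 2 Hz.
k=1: 38 Hz, 42 Hz.
k=2: 78 Hz, 82 Hz.
k=3: 118 Hz, 122 Hz.
k=4: 158 Hz, 162 Hz.
Within [46 Hz, 150 Hz]: 78 Hz, 82 Hz, 118 Hz, 122 Hz.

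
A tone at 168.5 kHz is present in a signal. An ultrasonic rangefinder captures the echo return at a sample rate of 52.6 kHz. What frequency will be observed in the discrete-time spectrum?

168.5 kHz mod fs = 10.7 kHz.
10.7 kHz ≤ fs/2 = 26.3 kHz, appears at 10.7 kHz.

10.7 kHz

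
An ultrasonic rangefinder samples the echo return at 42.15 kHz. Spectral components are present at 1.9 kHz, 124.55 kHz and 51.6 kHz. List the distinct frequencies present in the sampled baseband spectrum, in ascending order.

1.9 kHz, 9.45 kHz

fs/2 = 21.075 kHz.
1.9 kHz ≤ fs/2 = 21.075 kHz, passes unchanged.
124.55 kHz mod fs = 40.25 kHz.
40.25 kHz > fs/2 = 21.075 kHz, folds to fs − 40.25 kHz = 1.9 kHz.
51.6 kHz mod fs = 9.45 kHz.
9.45 kHz ≤ fs/2 = 21.075 kHz, appears at 9.45 kHz.
Distinct values: {1.9 kHz, 9.45 kHz}.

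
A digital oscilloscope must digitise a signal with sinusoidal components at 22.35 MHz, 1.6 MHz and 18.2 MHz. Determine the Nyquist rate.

44.7 MHz

Highest-frequency component: 22.35 MHz.
Nyquist rate = 2 × 22.35 MHz = 44.7 MHz.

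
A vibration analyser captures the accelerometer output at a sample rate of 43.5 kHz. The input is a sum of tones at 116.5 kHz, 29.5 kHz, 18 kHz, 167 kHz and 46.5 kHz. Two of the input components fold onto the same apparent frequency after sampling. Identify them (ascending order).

fs/2 = 21.75 kHz.
116.5 kHz mod fs = 29.5 kHz.
29.5 kHz > fs/2 = 21.75 kHz, folds to fs − 29.5 kHz = 14 kHz.
29.5 kHz > fs/2 = 21.75 kHz, folds to fs − 29.5 kHz = 14 kHz.
18 kHz ≤ fs/2 = 21.75 kHz, passes unchanged.
167 kHz mod fs = 36.5 kHz.
36.5 kHz > fs/2 = 21.75 kHz, folds to fs − 36.5 kHz = 7 kHz.
46.5 kHz mod fs = 3 kHz.
3 kHz ≤ fs/2 = 21.75 kHz, appears at 3 kHz.
29.5 kHz and 116.5 kHz both map to 14 kHz.

29.5 kHz, 116.5 kHz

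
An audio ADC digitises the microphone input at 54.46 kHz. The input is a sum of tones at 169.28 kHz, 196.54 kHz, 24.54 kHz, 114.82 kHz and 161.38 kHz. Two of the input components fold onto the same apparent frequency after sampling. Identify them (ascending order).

fs/2 = 27.23 kHz.
169.28 kHz mod fs = 5.9 kHz.
5.9 kHz ≤ fs/2 = 27.23 kHz, appears at 5.9 kHz.
196.54 kHz mod fs = 33.16 kHz.
33.16 kHz > fs/2 = 27.23 kHz, folds to fs − 33.16 kHz = 21.3 kHz.
24.54 kHz ≤ fs/2 = 27.23 kHz, passes unchanged.
114.82 kHz mod fs = 5.9 kHz.
5.9 kHz ≤ fs/2 = 27.23 kHz, appears at 5.9 kHz.
161.38 kHz mod fs = 52.46 kHz.
52.46 kHz > fs/2 = 27.23 kHz, folds to fs − 52.46 kHz = 2 kHz.
114.82 kHz and 169.28 kHz both map to 5.9 kHz.

114.82 kHz, 169.28 kHz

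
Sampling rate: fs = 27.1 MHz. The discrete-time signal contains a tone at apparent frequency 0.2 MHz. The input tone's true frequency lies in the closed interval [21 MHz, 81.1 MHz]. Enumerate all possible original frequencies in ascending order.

26.9 MHz, 27.3 MHz, 54 MHz, 54.4 MHz, 81.1 MHz

Frequencies that alias to 0.2 MHz are k·fs ± 0.2 MHz for integer k ≥ 0.
k=0: 0.2 MHz.
k=1: 26.9 MHz, 27.3 MHz.
k=2: 54 MHz, 54.4 MHz.
k=3: 81.1 MHz, 81.5 MHz.
k=4: 108.2 MHz, 108.6 MHz.
Within [21 MHz, 81.1 MHz]: 26.9 MHz, 27.3 MHz, 54 MHz, 54.4 MHz, 81.1 MHz.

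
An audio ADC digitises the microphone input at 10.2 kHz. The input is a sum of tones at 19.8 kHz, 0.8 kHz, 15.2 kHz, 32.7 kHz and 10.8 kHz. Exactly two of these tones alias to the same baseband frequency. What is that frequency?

0.6 kHz

fs/2 = 5.1 kHz.
19.8 kHz mod fs = 9.6 kHz.
9.6 kHz > fs/2 = 5.1 kHz, folds to fs − 9.6 kHz = 0.6 kHz.
0.8 kHz ≤ fs/2 = 5.1 kHz, passes unchanged.
15.2 kHz mod fs = 5 kHz.
5 kHz ≤ fs/2 = 5.1 kHz, appears at 5 kHz.
32.7 kHz mod fs = 2.1 kHz.
2.1 kHz ≤ fs/2 = 5.1 kHz, appears at 2.1 kHz.
10.8 kHz mod fs = 0.6 kHz.
0.6 kHz ≤ fs/2 = 5.1 kHz, appears at 0.6 kHz.
10.8 kHz and 19.8 kHz both map to 0.6 kHz.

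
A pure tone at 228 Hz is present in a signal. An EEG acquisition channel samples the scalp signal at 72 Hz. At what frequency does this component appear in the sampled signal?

228 Hz mod fs = 12 Hz.
12 Hz ≤ fs/2 = 36 Hz, appears at 12 Hz.

12 Hz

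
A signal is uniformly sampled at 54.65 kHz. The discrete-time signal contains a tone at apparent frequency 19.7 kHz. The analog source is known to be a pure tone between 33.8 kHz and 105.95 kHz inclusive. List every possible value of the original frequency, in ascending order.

34.95 kHz, 74.35 kHz, 89.6 kHz

Frequencies that alias to 19.7 kHz are k·fs ± 19.7 kHz for integer k ≥ 0.
k=0: 19.7 kHz.
k=1: 34.95 kHz, 74.35 kHz.
k=2: 89.6 kHz, 129 kHz.
k=3: 144.25 kHz, 183.65 kHz.
Within [33.8 kHz, 105.95 kHz]: 34.95 kHz, 74.35 kHz, 89.6 kHz.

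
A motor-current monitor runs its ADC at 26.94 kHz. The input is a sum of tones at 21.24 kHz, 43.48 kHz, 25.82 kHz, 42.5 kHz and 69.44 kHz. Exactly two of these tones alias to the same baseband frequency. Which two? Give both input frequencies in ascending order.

42.5 kHz, 69.44 kHz

fs/2 = 13.47 kHz.
21.24 kHz > fs/2 = 13.47 kHz, folds to fs − 21.24 kHz = 5.7 kHz.
43.48 kHz mod fs = 16.54 kHz.
16.54 kHz > fs/2 = 13.47 kHz, folds to fs − 16.54 kHz = 10.4 kHz.
25.82 kHz > fs/2 = 13.47 kHz, folds to fs − 25.82 kHz = 1.12 kHz.
42.5 kHz mod fs = 15.56 kHz.
15.56 kHz > fs/2 = 13.47 kHz, folds to fs − 15.56 kHz = 11.38 kHz.
69.44 kHz mod fs = 15.56 kHz.
15.56 kHz > fs/2 = 13.47 kHz, folds to fs − 15.56 kHz = 11.38 kHz.
42.5 kHz and 69.44 kHz both map to 11.38 kHz.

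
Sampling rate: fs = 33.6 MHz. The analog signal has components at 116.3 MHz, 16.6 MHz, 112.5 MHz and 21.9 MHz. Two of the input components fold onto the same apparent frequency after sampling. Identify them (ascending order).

21.9 MHz, 112.5 MHz

fs/2 = 16.8 MHz.
116.3 MHz mod fs = 15.5 MHz.
15.5 MHz ≤ fs/2 = 16.8 MHz, appears at 15.5 MHz.
16.6 MHz ≤ fs/2 = 16.8 MHz, passes unchanged.
112.5 MHz mod fs = 11.7 MHz.
11.7 MHz ≤ fs/2 = 16.8 MHz, appears at 11.7 MHz.
21.9 MHz > fs/2 = 16.8 MHz, folds to fs − 21.9 MHz = 11.7 MHz.
21.9 MHz and 112.5 MHz both map to 11.7 MHz.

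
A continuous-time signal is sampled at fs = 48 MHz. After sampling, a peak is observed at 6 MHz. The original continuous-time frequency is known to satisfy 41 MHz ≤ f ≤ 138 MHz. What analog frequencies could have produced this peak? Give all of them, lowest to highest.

Frequencies that alias to 6 MHz are k·fs ± 6 MHz for integer k ≥ 0.
k=0: 6 MHz.
k=1: 42 MHz, 54 MHz.
k=2: 90 MHz, 102 MHz.
k=3: 138 MHz, 150 MHz.
k=4: 186 MHz, 198 MHz.
Within [41 MHz, 138 MHz]: 42 MHz, 54 MHz, 90 MHz, 102 MHz, 138 MHz.

42 MHz, 54 MHz, 90 MHz, 102 MHz, 138 MHz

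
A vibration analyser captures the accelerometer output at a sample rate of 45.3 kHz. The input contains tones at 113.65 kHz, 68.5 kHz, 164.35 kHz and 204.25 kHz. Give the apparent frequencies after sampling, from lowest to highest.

fs/2 = 22.65 kHz.
113.65 kHz mod fs = 23.05 kHz.
23.05 kHz > fs/2 = 22.65 kHz, folds to fs − 23.05 kHz = 22.25 kHz.
68.5 kHz mod fs = 23.2 kHz.
23.2 kHz > fs/2 = 22.65 kHz, folds to fs − 23.2 kHz = 22.1 kHz.
164.35 kHz mod fs = 28.45 kHz.
28.45 kHz > fs/2 = 22.65 kHz, folds to fs − 28.45 kHz = 16.85 kHz.
204.25 kHz mod fs = 23.05 kHz.
23.05 kHz > fs/2 = 22.65 kHz, folds to fs − 23.05 kHz = 22.25 kHz.
Distinct values: {16.85 kHz, 22.1 kHz, 22.25 kHz}.

16.85 kHz, 22.1 kHz, 22.25 kHz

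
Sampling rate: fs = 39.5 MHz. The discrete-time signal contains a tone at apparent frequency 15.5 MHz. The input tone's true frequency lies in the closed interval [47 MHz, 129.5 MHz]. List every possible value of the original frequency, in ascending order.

Frequencies that alias to 15.5 MHz are k·fs ± 15.5 MHz for integer k ≥ 0.
k=0: 15.5 MHz.
k=1: 24 MHz, 55 MHz.
k=2: 63.5 MHz, 94.5 MHz.
k=3: 103 MHz, 134 MHz.
k=4: 142.5 MHz, 173.5 MHz.
Within [47 MHz, 129.5 MHz]: 55 MHz, 63.5 MHz, 94.5 MHz, 103 MHz.

55 MHz, 63.5 MHz, 94.5 MHz, 103 MHz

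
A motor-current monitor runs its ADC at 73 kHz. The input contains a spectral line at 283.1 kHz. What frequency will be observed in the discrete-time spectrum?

8.9 kHz

283.1 kHz mod fs = 64.1 kHz.
64.1 kHz > fs/2 = 36.5 kHz, folds to fs − 64.1 kHz = 8.9 kHz.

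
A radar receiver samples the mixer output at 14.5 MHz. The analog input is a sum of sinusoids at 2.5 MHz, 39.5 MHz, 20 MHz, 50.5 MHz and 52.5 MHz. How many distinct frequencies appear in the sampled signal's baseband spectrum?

fs/2 = 7.25 MHz.
2.5 MHz ≤ fs/2 = 7.25 MHz, passes unchanged.
39.5 MHz mod fs = 10.5 MHz.
10.5 MHz > fs/2 = 7.25 MHz, folds to fs − 10.5 MHz = 4 MHz.
20 MHz mod fs = 5.5 MHz.
5.5 MHz ≤ fs/2 = 7.25 MHz, appears at 5.5 MHz.
50.5 MHz mod fs = 7 MHz.
7 MHz ≤ fs/2 = 7.25 MHz, appears at 7 MHz.
52.5 MHz mod fs = 9 MHz.
9 MHz > fs/2 = 7.25 MHz, folds to fs − 9 MHz = 5.5 MHz.
Distinct values: {2.5 MHz, 4 MHz, 5.5 MHz, 7 MHz} → 4.

4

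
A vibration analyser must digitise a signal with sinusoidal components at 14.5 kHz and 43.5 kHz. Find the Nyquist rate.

87 kHz

Highest-frequency component: 43.5 kHz.
Nyquist rate = 2 × 43.5 kHz = 87 kHz.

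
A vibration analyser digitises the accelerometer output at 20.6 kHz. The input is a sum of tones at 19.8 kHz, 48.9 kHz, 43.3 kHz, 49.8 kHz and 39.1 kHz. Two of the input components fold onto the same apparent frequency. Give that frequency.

2.1 kHz

fs/2 = 10.3 kHz.
19.8 kHz > fs/2 = 10.3 kHz, folds to fs − 19.8 kHz = 0.8 kHz.
48.9 kHz mod fs = 7.7 kHz.
7.7 kHz ≤ fs/2 = 10.3 kHz, appears at 7.7 kHz.
43.3 kHz mod fs = 2.1 kHz.
2.1 kHz ≤ fs/2 = 10.3 kHz, appears at 2.1 kHz.
49.8 kHz mod fs = 8.6 kHz.
8.6 kHz ≤ fs/2 = 10.3 kHz, appears at 8.6 kHz.
39.1 kHz mod fs = 18.5 kHz.
18.5 kHz > fs/2 = 10.3 kHz, folds to fs − 18.5 kHz = 2.1 kHz.
39.1 kHz and 43.3 kHz both map to 2.1 kHz.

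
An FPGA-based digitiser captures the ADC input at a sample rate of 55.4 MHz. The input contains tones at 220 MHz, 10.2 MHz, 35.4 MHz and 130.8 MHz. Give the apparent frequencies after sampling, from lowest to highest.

1.6 MHz, 10.2 MHz, 20 MHz

fs/2 = 27.7 MHz.
220 MHz mod fs = 53.8 MHz.
53.8 MHz > fs/2 = 27.7 MHz, folds to fs − 53.8 MHz = 1.6 MHz.
10.2 MHz ≤ fs/2 = 27.7 MHz, passes unchanged.
35.4 MHz > fs/2 = 27.7 MHz, folds to fs − 35.4 MHz = 20 MHz.
130.8 MHz mod fs = 20 MHz.
20 MHz ≤ fs/2 = 27.7 MHz, appears at 20 MHz.
Distinct values: {1.6 MHz, 10.2 MHz, 20 MHz}.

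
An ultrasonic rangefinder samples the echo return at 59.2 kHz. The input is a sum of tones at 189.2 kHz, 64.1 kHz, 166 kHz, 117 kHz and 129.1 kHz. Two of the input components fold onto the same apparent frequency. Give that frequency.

11.6 kHz

fs/2 = 29.6 kHz.
189.2 kHz mod fs = 11.6 kHz.
11.6 kHz ≤ fs/2 = 29.6 kHz, appears at 11.6 kHz.
64.1 kHz mod fs = 4.9 kHz.
4.9 kHz ≤ fs/2 = 29.6 kHz, appears at 4.9 kHz.
166 kHz mod fs = 47.6 kHz.
47.6 kHz > fs/2 = 29.6 kHz, folds to fs − 47.6 kHz = 11.6 kHz.
117 kHz mod fs = 57.8 kHz.
57.8 kHz > fs/2 = 29.6 kHz, folds to fs − 57.8 kHz = 1.4 kHz.
129.1 kHz mod fs = 10.7 kHz.
10.7 kHz ≤ fs/2 = 29.6 kHz, appears at 10.7 kHz.
166 kHz and 189.2 kHz both map to 11.6 kHz.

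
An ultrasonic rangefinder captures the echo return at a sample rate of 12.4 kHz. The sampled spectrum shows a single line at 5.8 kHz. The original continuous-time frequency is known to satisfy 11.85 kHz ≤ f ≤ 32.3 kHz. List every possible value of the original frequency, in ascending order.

18.2 kHz, 19 kHz, 30.6 kHz, 31.4 kHz

Frequencies that alias to 5.8 kHz are k·fs ± 5.8 kHz for integer k ≥ 0.
k=0: 5.8 kHz.
k=1: 6.6 kHz, 18.2 kHz.
k=2: 19 kHz, 30.6 kHz.
k=3: 31.4 kHz, 43 kHz.
k=4: 43.8 kHz, 55.4 kHz.
Within [11.85 kHz, 32.3 kHz]: 18.2 kHz, 19 kHz, 30.6 kHz, 31.4 kHz.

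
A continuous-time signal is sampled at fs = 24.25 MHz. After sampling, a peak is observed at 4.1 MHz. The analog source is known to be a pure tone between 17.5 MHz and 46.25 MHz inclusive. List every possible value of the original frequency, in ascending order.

20.15 MHz, 28.35 MHz, 44.4 MHz

Frequencies that alias to 4.1 MHz are k·fs ± 4.1 MHz for integer k ≥ 0.
k=0: 4.1 MHz.
k=1: 20.15 MHz, 28.35 MHz.
k=2: 44.4 MHz, 52.6 MHz.
k=3: 68.65 MHz, 76.85 MHz.
Within [17.5 MHz, 46.25 MHz]: 20.15 MHz, 28.35 MHz, 44.4 MHz.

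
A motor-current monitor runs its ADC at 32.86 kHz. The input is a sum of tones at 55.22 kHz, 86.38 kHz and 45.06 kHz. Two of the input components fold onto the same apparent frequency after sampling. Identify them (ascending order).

45.06 kHz, 86.38 kHz

fs/2 = 16.43 kHz.
55.22 kHz mod fs = 22.36 kHz.
22.36 kHz > fs/2 = 16.43 kHz, folds to fs − 22.36 kHz = 10.5 kHz.
86.38 kHz mod fs = 20.66 kHz.
20.66 kHz > fs/2 = 16.43 kHz, folds to fs − 20.66 kHz = 12.2 kHz.
45.06 kHz mod fs = 12.2 kHz.
12.2 kHz ≤ fs/2 = 16.43 kHz, appears at 12.2 kHz.
45.06 kHz and 86.38 kHz both map to 12.2 kHz.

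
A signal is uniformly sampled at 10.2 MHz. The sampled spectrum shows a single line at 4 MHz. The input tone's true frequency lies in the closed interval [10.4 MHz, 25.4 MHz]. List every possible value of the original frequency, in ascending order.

Frequencies that alias to 4 MHz are k·fs ± 4 MHz for integer k ≥ 0.
k=0: 4 MHz.
k=1: 6.2 MHz, 14.2 MHz.
k=2: 16.4 MHz, 24.4 MHz.
k=3: 26.6 MHz, 34.6 MHz.
Within [10.4 MHz, 25.4 MHz]: 14.2 MHz, 16.4 MHz, 24.4 MHz.

14.2 MHz, 16.4 MHz, 24.4 MHz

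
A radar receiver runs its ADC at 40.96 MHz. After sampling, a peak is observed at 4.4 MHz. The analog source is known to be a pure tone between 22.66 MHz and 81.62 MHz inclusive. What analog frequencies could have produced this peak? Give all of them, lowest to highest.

Frequencies that alias to 4.4 MHz are k·fs ± 4.4 MHz for integer k ≥ 0.
k=0: 4.4 MHz.
k=1: 36.56 MHz, 45.36 MHz.
k=2: 77.52 MHz, 86.32 MHz.
k=3: 118.48 MHz, 127.28 MHz.
Within [22.66 MHz, 81.62 MHz]: 36.56 MHz, 45.36 MHz, 77.52 MHz.

36.56 MHz, 45.36 MHz, 77.52 MHz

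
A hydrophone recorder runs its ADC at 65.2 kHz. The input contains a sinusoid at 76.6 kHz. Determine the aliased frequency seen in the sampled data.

11.4 kHz

76.6 kHz mod fs = 11.4 kHz.
11.4 kHz ≤ fs/2 = 32.6 kHz, appears at 11.4 kHz.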